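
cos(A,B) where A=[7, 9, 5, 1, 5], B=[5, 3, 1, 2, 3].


A·B = 7·5 + 9·3 + 5·1 + 1·2 + 5·3 = 84
‖A‖ = √181 = 13.4536, ‖B‖ = √48 = 6.9282
cos = 84/(√181·√48) = 84/√8688 = 0.9012

0.9012


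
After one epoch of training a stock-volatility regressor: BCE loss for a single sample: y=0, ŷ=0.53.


BCE = -[y·ln(p) + (1-y)·ln(1-p)]
= -0 - 1·ln(1-0.53)
= -ln(0.47) = 0.755

0.755


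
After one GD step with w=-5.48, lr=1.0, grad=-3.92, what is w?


w_new = w - α·∇
= -5.48 - 1.0·-3.92
= -5.48 + 3.92
= -1.56

-1.56


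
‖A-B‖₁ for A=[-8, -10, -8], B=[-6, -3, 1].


d = |-8+ 6| + |-10+ 3| + |-8-1|
  = 2 + 7 + 9
  = 18

18


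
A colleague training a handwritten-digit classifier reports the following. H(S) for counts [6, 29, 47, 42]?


Probabilities: [6/124, 29/124, 47/124, 42/124] ≈ [0.0484, 0.2339, 0.379, 0.3387]
H = -((6/124)·log₂(6/124) + (29/124)·log₂(29/124) + (47/124)·log₂(47/124) + (42/124)·log₂(42/124))
  = 1.7612 bits

1.7612 bits


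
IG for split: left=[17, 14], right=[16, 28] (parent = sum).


Parent = [33, 42], H_parent = 0.9896
H_left = 0.9932 (n=31), H_right = 0.9457 (n=44)
H_children = (31/75)·0.9932 + (44/75)·0.9457 = 0.9653
IG = 0.9896 - 0.9653 = 0.0243

0.0243


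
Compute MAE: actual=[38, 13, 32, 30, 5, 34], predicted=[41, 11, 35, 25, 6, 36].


Absolute errors: |38-41|=3, |13-11|=2, |32-35|=3, |30-25|=5, |5-6|=1, |34-36|=2
Sum = 16
MAE = 16/6 = 8/3

8/3


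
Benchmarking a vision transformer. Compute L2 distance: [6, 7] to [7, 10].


d = √((6-7)² + (7-10)²)
  = √(1 + 9)
  = √10 = 3.1623

3.1623


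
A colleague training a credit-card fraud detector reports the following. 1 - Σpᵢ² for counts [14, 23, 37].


Probabilities: [14/74, 23/74, 37/74] ≈ [0.1892, 0.3108, 0.5]
Σpᵢ² = (196 + 529 + 1369)/74² = 2094/5476
Gini = 1 - Σpᵢ² = 1 - 2094/5476 = 0.6176

0.6176


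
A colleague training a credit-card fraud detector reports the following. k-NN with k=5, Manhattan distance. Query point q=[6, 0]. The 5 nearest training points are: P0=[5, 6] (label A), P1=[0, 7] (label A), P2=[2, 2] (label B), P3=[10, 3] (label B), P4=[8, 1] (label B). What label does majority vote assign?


d(q,P0) = 7  (label A)
d(q,P1) = 13  (label A)
d(q,P2) = 6  (label B)
d(q,P3) = 7  (label B)
d(q,P4) = 3  (label B)
Votes: A=2, B=3
Majority → B

B


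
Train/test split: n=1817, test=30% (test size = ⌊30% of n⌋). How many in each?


Test = ⌊1817·30/100⌋ = 545
Train = 1817 - 545 = 1272

Train: 1272, Test: 545


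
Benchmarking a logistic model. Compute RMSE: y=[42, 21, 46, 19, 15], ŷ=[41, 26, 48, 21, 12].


MSE = 43/5 = 8.6
RMSE = √(43/5) = 2.9326

2.9326


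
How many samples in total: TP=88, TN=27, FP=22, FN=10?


Total = TP + TN + FP + FN
= 88 + 27 + 22 + 10
= 147
(Predicted positive: 110, predicted negative: 37)

147


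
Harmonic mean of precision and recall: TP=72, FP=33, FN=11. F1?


Precision = 72/105 = 0.6857
Recall = 72/83 = 0.8675
F1 = 2·P·R/(P+R) = 2·TP/(2·TP+FP+FN) = 144/(144+33+11) = 144/188 = 0.766

0.766


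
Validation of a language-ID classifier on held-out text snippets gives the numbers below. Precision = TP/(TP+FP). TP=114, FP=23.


Precision = TP/(TP+FP)
= 114/(114+23)
= 114/137 = 83.21%

83.21%


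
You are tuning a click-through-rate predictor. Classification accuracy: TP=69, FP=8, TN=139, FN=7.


Accuracy = (TP+TN)/(TP+TN+FP+FN)
= (69+139)/(223)
= 208/223 = 93.27%

93.27%


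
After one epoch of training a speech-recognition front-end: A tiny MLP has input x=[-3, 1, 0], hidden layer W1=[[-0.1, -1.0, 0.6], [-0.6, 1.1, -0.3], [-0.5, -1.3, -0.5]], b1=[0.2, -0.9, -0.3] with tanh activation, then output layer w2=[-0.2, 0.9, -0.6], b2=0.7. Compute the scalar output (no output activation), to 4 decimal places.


z1[0] = (-0.1)·(-3) + (-1.0)·(1) + (0.6)·(0) + 0.2 = -0.5
z1[1] = (-0.6)·(-3) + (1.1)·(1) + (-0.3)·(0) - 0.9 = 2.0
z1[2] = (-0.5)·(-3) + (-1.3)·(1) + (-0.5)·(0) - 0.3 = -0.1
h = tanh(z1) = [-0.4621, 0.964, -0.0997]
output = (-0.2)·(-0.4621) + (0.9)·(0.964) + (-0.6)·(-0.0997) + 0.7 = 1.7198

1.7198


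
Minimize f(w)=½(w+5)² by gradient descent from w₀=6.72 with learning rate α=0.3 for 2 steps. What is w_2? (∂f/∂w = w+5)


step 1: grad = 6.72+5 = 11.72; w = 6.72 - 0.3·(11.72) = 3.204
step 2: grad = 3.204+5 = 8.204; w = 3.204 - 0.3·(8.204) = 0.7428

0.7428


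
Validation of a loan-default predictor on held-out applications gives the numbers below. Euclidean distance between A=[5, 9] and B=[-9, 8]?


d = √((5+ 9)² + (9-8)²)
  = √(196 + 1)
  = √197 = 14.0357

14.0357


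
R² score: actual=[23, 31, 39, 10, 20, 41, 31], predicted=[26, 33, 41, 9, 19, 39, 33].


ȳ = 27.8571
SS_res = Σ(y-ŷ)² = 27
SS_tot = Σ(y-ȳ)² = 720.86
R² = 1 - SS_res/SS_tot = 1 - 0.0375 = 0.9625

0.9625


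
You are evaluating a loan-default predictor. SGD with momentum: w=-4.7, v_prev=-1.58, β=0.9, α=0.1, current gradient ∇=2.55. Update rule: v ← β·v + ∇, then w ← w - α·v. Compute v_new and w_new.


v_new = 0.9·-1.58 + 2.55 = -1.422 + 2.55 = 1.128
w_new = -4.7 - 0.1·1.128 = -4.7 - 0.1128 = -4.8128

v_new=1.128, w_new=-4.8128


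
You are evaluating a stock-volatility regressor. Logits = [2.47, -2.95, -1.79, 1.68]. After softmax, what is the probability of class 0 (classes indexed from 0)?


Exponentials: e^2.47=11.8224, e^-2.95=0.0523, e^-1.79=0.167, e^1.68=5.3656
Sum = 17.4073
Softmax = [0.6792, 0.003, 0.0096, 0.3082]
p[0] = 11.8224/17.4073 = 0.6792

0.6792


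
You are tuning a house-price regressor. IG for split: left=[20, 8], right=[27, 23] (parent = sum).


Parent = [47, 31], H_parent = 0.9694
H_left = 0.8631 (n=28), H_right = 0.9954 (n=50)
H_children = (28/78)·0.8631 + (50/78)·0.9954 = 0.9479
IG = 0.9694 - 0.9479 = 0.0215

0.0215


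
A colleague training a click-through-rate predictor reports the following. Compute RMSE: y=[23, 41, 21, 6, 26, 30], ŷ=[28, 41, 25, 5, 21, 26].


MSE = 83/6 = 13.8333
RMSE = √(83/6) = 3.7193

3.7193


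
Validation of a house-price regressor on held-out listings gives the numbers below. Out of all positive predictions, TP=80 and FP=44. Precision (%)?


Precision = TP/(TP+FP)
= 80/(80+44)
= 80/124 = 64.52%

64.52%


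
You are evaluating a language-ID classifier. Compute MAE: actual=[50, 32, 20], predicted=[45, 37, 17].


Absolute errors: |50-45|=5, |32-37|=5, |20-17|=3
Sum = 13
MAE = 13/3 = 13/3

13/3


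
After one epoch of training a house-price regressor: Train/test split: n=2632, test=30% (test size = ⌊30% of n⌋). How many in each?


Test = ⌊2632·30/100⌋ = 789
Train = 2632 - 789 = 1843

Train: 1843, Test: 789


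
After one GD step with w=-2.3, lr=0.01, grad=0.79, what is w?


w_new = w - α·∇
= -2.3 - 0.01·0.79
= -2.3 - 0.0079
= -2.3079

-2.3079


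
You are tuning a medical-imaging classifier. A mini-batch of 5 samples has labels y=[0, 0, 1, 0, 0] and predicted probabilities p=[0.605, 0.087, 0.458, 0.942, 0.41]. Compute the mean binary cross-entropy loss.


L[0] = -ln(1-0.605) = -ln(0.395) = 0.9289
L[1] = -ln(1-0.087) = -ln(0.913) = 0.091
L[2] = -ln(0.458) = 0.7809
L[3] = -ln(1-0.942) = -ln(0.058) = 2.8473
L[4] = -ln(1-0.41) = -ln(0.59) = 0.5276
mean = (0.9289 + 0.091 + 0.7809 + 2.8473 + 0.5276)/5 = 1.0351

1.0351


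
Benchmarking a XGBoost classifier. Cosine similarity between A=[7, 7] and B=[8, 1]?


A·B = 7·8 + 7·1 = 63
‖A‖ = √98 = 9.8995, ‖B‖ = √65 = 8.0623
cos = 63/(√98·√65) = 63/√6370 = 0.7894

0.7894


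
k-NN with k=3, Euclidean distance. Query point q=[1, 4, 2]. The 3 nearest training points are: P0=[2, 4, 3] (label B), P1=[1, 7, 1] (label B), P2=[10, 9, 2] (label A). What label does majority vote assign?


d(q,P0) = 1.4142  (label B)
d(q,P1) = 3.1623  (label B)
d(q,P2) = 10.2956  (label A)
Votes: A=1, B=2
Majority → B

B


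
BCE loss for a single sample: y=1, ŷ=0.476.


BCE = -[y·ln(p) + (1-y)·ln(1-p)]
= -1·ln(0.476) - 0
= -ln(0.476) = 0.7423

0.7423


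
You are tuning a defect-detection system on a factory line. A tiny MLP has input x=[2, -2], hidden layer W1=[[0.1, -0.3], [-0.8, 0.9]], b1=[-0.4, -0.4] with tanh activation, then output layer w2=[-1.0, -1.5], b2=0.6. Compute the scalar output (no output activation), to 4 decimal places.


z1[0] = (0.1)·(2) + (-0.3)·(-2) - 0.4 = 0.4
z1[1] = (-0.8)·(2) + (0.9)·(-2) - 0.4 = -3.8
h = tanh(z1) = [0.3799, -0.999]
output = (-1.0)·(0.3799) + (-1.5)·(-0.999) + 0.6 = 1.7186

1.7186


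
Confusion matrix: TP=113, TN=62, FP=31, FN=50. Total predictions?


Total = TP + TN + FP + FN
= 113 + 62 + 31 + 50
= 256
(Predicted positive: 144, predicted negative: 112)

256


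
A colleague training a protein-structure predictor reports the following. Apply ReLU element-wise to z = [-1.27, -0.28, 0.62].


ReLU(-1.27) = max(0, -1.27) = 0.0
ReLU(-0.28) = max(0, -0.28) = 0.0
ReLU(0.62) = max(0, 0.62) = 0.62
result = [0.0, 0.0, 0.62]

[0.0, 0.0, 0.62]


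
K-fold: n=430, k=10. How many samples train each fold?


Fold size = 430/10 = 43
Training per fold = 430 - 43 = 387

387


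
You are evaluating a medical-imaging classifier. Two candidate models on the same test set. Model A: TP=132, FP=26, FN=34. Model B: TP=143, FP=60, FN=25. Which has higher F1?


Model A: P=132/158=0.8354, R=132/166=0.7952, F1=2PR/(P+R)=2TP/(2TP+FP+FN)=264/324=0.8148
Model B: P=143/203=0.7044, R=143/168=0.8512, F1=2PR/(P+R)=2TP/(2TP+FP+FN)=286/371=0.7709
0.8148 > 0.7709 → Model A

Model A


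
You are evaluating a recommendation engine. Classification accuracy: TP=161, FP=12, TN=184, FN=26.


Accuracy = (TP+TN)/(TP+TN+FP+FN)
= (161+184)/(383)
= 345/383 = 90.08%

90.08%


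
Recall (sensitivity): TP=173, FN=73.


Recall = TP/(TP+FN)
= 173/(173+73)
= 173/246 = 70.33%

70.33%


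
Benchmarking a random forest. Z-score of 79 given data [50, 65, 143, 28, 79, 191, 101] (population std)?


μ = 93.8571, σ = 52.3953
z = (79 - 93.8571)/52.3953 = -0.2836

-0.2836


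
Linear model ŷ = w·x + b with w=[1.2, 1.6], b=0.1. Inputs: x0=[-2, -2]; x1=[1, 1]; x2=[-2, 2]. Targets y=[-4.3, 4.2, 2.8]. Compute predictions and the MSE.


ŷ0 = (1.2)·(-2) + (1.6)·(-2) + 0.1 = -5.5
ŷ1 = (1.2)·(1) + (1.6)·(1) + 0.1 = 2.9
ŷ2 = (1.2)·(-2) + (1.6)·(2) + 0.1 = 0.9
errors² = [1.44, 1.69, 3.61]
MSE = 6.7400/3 = 2.2467

2.2467


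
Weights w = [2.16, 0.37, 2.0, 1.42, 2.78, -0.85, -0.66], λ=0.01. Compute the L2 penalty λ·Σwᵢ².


‖w‖₂² = (2.16)² + (0.37)² + (2.0)² + (1.42)² + (2.78)² + (-0.85)² + (-0.66)²
     = 4.6656 + 0.1369 + 4 + 2.0164 + 7.7284 + 0.7225 + 0.4356
     = 19.7054
λ·‖w‖₂² = 0.01·19.7054 = 0.197054

0.197054


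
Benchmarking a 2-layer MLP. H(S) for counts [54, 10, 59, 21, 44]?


Probabilities: [54/188, 10/188, 59/188, 21/188, 44/188] ≈ [0.2872, 0.0532, 0.3138, 0.1117, 0.234]
H = -((54/188)·log₂(54/188) + (10/188)·log₂(10/188) + (59/188)·log₂(59/188) + (21/188)·log₂(21/188) + (44/188)·log₂(44/188))
  = 2.1104 bits

2.1104 bits


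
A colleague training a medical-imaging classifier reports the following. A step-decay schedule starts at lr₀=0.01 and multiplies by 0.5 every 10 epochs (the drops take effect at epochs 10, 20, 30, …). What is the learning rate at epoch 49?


n_drops = ⌊49/10⌋ = 4
lr = 0.01·0.5^4 = 0.01·0.0625 = 0.000625

0.000625


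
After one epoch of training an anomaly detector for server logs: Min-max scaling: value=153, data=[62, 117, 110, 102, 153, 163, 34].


min=34, max=163
(153-34)/(163-34) = 119/129 = 0.9225

0.9225


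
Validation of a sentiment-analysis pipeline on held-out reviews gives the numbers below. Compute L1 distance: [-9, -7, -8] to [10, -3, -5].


d = |-9-10| + |-7+ 3| + |-8+ 5|
  = 19 + 4 + 3
  = 26

26


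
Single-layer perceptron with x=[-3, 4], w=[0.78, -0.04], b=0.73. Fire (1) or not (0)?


z = (-3)·(0.78) + (4)·(-0.04) + 0.73
  = -1.77
step(z) = 0 (z<0)

0


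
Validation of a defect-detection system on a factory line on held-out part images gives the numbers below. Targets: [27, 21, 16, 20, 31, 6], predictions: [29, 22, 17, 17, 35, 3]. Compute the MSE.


Squared errors: (27-29)²=4, (21-22)²=1, (16-17)²=1, (20-17)²=9, (31-35)²=16, (6-3)²=9
Sum = 40
MSE = 40/6 = 20/3

20/3


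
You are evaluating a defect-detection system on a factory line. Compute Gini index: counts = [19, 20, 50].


Probabilities: [19/89, 20/89, 50/89] ≈ [0.2135, 0.2247, 0.5618]
Σpᵢ² = (361 + 400 + 2500)/89² = 3261/7921
Gini = 1 - Σpᵢ² = 1 - 3261/7921 = 0.5883

0.5883


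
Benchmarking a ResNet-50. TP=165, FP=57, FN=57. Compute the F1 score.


Precision = 165/222 = 0.7432
Recall = 165/222 = 0.7432
F1 = 2·P·R/(P+R) = 2·TP/(2·TP+FP+FN) = 330/(330+57+57) = 330/444 = 0.7432

0.7432


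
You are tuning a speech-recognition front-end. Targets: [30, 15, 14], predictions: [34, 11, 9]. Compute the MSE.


Squared errors: (30-34)²=16, (15-11)²=16, (14-9)²=25
Sum = 57
MSE = 57/3 = 19

19


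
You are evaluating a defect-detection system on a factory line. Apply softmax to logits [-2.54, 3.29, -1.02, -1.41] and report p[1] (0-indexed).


Exponentials: e^-2.54=0.0789, e^3.29=26.8429, e^-1.02=0.3606, e^-1.41=0.2441
Sum = 27.5265
Softmax = [0.0029, 0.9752, 0.0131, 0.0089]
p[1] = 26.8429/27.5265 = 0.9752

0.9752


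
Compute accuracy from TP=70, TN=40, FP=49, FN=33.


Accuracy = (TP+TN)/(TP+TN+FP+FN)
= (70+40)/(192)
= 110/192 = 57.29%

57.29%


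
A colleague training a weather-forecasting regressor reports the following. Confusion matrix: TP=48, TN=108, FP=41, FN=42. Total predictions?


Total = TP + TN + FP + FN
= 48 + 108 + 41 + 42
= 239
(Predicted positive: 89, predicted negative: 150)

239


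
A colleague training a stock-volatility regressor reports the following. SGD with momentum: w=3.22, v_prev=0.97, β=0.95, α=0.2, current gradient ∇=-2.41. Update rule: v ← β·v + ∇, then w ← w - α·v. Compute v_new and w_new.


v_new = 0.95·0.97 - 2.41 = 0.9215 - 2.41 = -1.4885
w_new = 3.22 - 0.2·-1.4885 = 3.22 + 0.2977 = 3.5177

v_new=-1.4885, w_new=3.5177


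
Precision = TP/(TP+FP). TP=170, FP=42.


Precision = TP/(TP+FP)
= 170/(170+42)
= 170/212 = 80.19%

80.19%


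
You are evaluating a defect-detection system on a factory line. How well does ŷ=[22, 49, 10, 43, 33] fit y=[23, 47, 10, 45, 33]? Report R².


ȳ = 31.6
SS_res = Σ(y-ŷ)² = 9
SS_tot = Σ(y-ȳ)² = 959.2
R² = 1 - SS_res/SS_tot = 1 - 0.0094 = 0.9906

0.9906


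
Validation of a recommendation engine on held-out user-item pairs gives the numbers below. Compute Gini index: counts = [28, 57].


Probabilities: [28/85, 57/85] ≈ [0.3294, 0.6706]
Σpᵢ² = (784 + 3249)/85² = 4033/7225
Gini = 1 - Σpᵢ² = 1 - 4033/7225 = 0.4418

0.4418


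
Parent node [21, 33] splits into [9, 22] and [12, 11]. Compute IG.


Parent = [21, 33], H_parent = 0.9641
H_left = 0.8691 (n=31), H_right = 0.9986 (n=23)
H_children = (31/54)·0.8691 + (23/54)·0.9986 = 0.9243
IG = 0.9641 - 0.9243 = 0.0398

0.0398


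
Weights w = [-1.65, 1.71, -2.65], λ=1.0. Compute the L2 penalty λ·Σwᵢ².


‖w‖₂² = (-1.65)² + (1.71)² + (-2.65)²
     = 2.7225 + 2.9241 + 7.0225
     = 12.6691
λ·‖w‖₂² = 1.0·12.6691 = 12.6691

12.6691


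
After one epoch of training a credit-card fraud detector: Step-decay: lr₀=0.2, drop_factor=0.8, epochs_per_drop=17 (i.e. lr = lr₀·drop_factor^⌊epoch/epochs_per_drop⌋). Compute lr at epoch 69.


n_drops = ⌊69/17⌋ = 4
lr = 0.2·0.8^4 = 0.2·0.4096 = 0.08192

0.08192


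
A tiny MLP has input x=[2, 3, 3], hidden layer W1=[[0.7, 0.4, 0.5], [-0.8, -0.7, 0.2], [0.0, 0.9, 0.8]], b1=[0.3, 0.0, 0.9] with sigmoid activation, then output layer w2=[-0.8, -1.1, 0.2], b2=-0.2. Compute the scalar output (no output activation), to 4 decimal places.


z1[0] = (0.7)·(2) + (0.4)·(3) + (0.5)·(3) + 0.3 = 4.4
z1[1] = (-0.8)·(2) + (-0.7)·(3) + (0.2)·(3) + 0.0 = -3.1
z1[2] = (0.0)·(2) + (0.9)·(3) + (0.8)·(3) + 0.9 = 6.0
h = sigmoid(z1) = [0.9879, 0.0431, 0.9975]
output = (-0.8)·(0.9879) + (-1.1)·(0.0431) + (0.2)·(0.9975) - 0.2 = -0.8382

-0.8382


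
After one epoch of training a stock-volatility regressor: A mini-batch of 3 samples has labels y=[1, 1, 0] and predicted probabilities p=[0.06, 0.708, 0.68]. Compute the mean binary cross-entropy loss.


L[0] = -ln(0.06) = 2.8134
L[1] = -ln(0.708) = 0.3453
L[2] = -ln(1-0.68) = -ln(0.32) = 1.1394
mean = (2.8134 + 0.3453 + 1.1394)/3 = 1.4327

1.4327


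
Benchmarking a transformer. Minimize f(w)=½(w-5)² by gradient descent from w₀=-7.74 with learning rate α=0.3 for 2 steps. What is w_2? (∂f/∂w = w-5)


step 1: grad = -7.74-5 = -12.74; w = -7.74 - 0.3·(-12.74) = -3.918
step 2: grad = -3.918-5 = -8.918; w = -3.918 - 0.3·(-8.918) = -1.2426

-1.2426


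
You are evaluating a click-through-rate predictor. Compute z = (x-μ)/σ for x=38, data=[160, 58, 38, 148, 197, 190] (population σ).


μ = 131.8333, σ = 61.8342
z = (38 - 131.8333)/61.8342 = -1.5175

-1.5175


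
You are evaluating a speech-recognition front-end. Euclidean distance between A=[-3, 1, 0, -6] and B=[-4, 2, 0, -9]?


d = √((-3+ 4)² + (1-2)² + (0-0)² + (-6+ 9)²)
  = √(1 + 1 + 0 + 9)
  = √11 = 3.3166

3.3166


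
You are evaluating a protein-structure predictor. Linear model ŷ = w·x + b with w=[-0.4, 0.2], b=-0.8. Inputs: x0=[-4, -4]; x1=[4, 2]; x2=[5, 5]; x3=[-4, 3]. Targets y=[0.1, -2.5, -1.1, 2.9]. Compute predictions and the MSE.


ŷ0 = (-0.4)·(-4) + (0.2)·(-4) - 0.8 = 0.0
ŷ1 = (-0.4)·(4) + (0.2)·(2) - 0.8 = -2.0
ŷ2 = (-0.4)·(5) + (0.2)·(5) - 0.8 = -1.8
ŷ3 = (-0.4)·(-4) + (0.2)·(3) - 0.8 = 1.4
errors² = [0.01, 0.25, 0.49, 2.25]
MSE = 3.0000/4 = 0.75

0.75


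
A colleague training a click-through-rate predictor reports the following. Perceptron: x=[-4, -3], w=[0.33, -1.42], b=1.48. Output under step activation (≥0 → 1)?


z = (-4)·(0.33) + (-3)·(-1.42) + 1.48
  = 4.42
step(z) = 1 (z≥0)

1


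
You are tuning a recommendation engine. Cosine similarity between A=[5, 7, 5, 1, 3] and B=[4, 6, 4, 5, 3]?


A·B = 5·4 + 7·6 + 5·4 + 1·5 + 3·3 = 96
‖A‖ = √109 = 10.4403, ‖B‖ = √102 = 10.0995
cos = 96/(√109·√102) = 96/√11118 = 0.9105

0.9105


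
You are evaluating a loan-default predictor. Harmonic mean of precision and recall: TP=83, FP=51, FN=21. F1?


Precision = 83/134 = 0.6194
Recall = 83/104 = 0.7981
F1 = 2·P·R/(P+R) = 2·TP/(2·TP+FP+FN) = 166/(166+51+21) = 166/238 = 0.6975

0.6975


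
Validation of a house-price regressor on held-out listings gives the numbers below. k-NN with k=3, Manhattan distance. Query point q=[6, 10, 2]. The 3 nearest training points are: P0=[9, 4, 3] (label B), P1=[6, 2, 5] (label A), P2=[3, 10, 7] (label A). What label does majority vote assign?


d(q,P0) = 10  (label B)
d(q,P1) = 11  (label A)
d(q,P2) = 8  (label A)
Votes: A=2, B=1
Majority → A

A


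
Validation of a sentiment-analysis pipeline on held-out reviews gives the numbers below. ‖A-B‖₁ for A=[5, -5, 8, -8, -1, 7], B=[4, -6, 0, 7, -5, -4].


d = |5-4| + |-5+ 6| + |8-0| + |-8-7| + |-1+ 5| + |7+ 4|
  = 1 + 1 + 8 + 15 + 4 + 11
  = 40

40


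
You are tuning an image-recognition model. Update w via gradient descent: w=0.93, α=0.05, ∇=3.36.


w_new = w - α·∇
= 0.93 - 0.05·3.36
= 0.93 - 0.168
= 0.762

0.762


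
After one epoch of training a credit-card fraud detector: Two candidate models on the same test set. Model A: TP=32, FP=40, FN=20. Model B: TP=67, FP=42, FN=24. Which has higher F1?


Model A: P=32/72=0.4444, R=32/52=0.6154, F1=2PR/(P+R)=2TP/(2TP+FP+FN)=64/124=0.5161
Model B: P=67/109=0.6147, R=67/91=0.7363, F1=2PR/(P+R)=2TP/(2TP+FP+FN)=134/200=0.67
0.5161 < 0.67 → Model B

Model B


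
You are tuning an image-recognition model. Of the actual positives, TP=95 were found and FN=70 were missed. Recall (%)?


Recall = TP/(TP+FN)
= 95/(95+70)
= 95/165 = 57.58%

57.58%


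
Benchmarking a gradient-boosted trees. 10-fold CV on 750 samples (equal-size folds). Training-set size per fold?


Fold size = 750/10 = 75
Training per fold = 750 - 75 = 675

675


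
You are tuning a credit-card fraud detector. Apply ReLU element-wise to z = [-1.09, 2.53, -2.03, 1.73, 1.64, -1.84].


ReLU(-1.09) = max(0, -1.09) = 0.0
ReLU(2.53) = max(0, 2.53) = 2.53
ReLU(-2.03) = max(0, -2.03) = 0.0
ReLU(1.73) = max(0, 1.73) = 1.73
ReLU(1.64) = max(0, 1.64) = 1.64
ReLU(-1.84) = max(0, -1.84) = 0.0
result = [0.0, 2.53, 0.0, 1.73, 1.64, 0.0]

[0.0, 2.53, 0.0, 1.73, 1.64, 0.0]


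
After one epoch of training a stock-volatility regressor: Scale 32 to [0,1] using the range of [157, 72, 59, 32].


min=32, max=157
(32-32)/(157-32) = 0/125 = 0.0

0.0


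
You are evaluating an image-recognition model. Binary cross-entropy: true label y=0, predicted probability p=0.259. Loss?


BCE = -[y·ln(p) + (1-y)·ln(1-p)]
= -0 - 1·ln(1-0.259)
= -ln(0.741) = 0.2998

0.2998


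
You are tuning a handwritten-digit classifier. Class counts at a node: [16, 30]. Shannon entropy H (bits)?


Probabilities: [16/46, 30/46] ≈ [0.3478, 0.6522]
H = -((16/46)·log₂(16/46) + (30/46)·log₂(30/46))
  = 0.9321 bits

0.9321 bits


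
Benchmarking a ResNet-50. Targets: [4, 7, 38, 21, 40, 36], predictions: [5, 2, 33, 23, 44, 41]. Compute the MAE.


Absolute errors: |4-5|=1, |7-2|=5, |38-33|=5, |21-23|=2, |40-44|=4, |36-41|=5
Sum = 22
MAE = 22/6 = 11/3

11/3


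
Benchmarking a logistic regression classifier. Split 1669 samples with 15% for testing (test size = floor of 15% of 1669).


Test = ⌊1669·15/100⌋ = 250
Train = 1669 - 250 = 1419

Train: 1419, Test: 250


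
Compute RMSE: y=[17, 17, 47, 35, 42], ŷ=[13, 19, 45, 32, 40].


MSE = 37/5 = 7.4
RMSE = √(37/5) = 2.7203

2.7203


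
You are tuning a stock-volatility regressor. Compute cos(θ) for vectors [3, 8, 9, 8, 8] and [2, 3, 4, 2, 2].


A·B = 3·2 + 8·3 + 9·4 + 8·2 + 8·2 = 98
‖A‖ = √282 = 16.7929, ‖B‖ = √37 = 6.0828
cos = 98/(√282·√37) = 98/√10434 = 0.9594

0.9594


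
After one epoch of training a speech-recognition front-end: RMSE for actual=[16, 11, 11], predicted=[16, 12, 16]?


MSE = 26/3 = 8.6667
RMSE = √(26/3) = 2.9439

2.9439


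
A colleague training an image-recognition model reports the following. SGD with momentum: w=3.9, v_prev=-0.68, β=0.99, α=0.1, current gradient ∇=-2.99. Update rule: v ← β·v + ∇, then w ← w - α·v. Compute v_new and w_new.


v_new = 0.99·-0.68 - 2.99 = -0.6732 - 2.99 = -3.6632
w_new = 3.9 - 0.1·-3.6632 = 3.9 + 0.36632 = 4.26632

v_new=-3.6632, w_new=4.26632


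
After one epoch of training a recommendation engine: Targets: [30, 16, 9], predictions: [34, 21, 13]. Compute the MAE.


Absolute errors: |30-34|=4, |16-21|=5, |9-13|=4
Sum = 13
MAE = 13/3 = 13/3

13/3


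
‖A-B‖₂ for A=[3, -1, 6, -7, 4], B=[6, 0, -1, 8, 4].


d = √((3-6)² + (-1-0)² + (6+ 1)² + (-7-8)² + (4-4)²)
  = √(9 + 1 + 49 + 225 + 0)
  = √284 = 16.8523

16.8523


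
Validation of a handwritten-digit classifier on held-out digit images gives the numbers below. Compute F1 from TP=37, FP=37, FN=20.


Precision = 37/74 = 0.5
Recall = 37/57 = 0.6491
F1 = 2·P·R/(P+R) = 2·TP/(2·TP+FP+FN) = 74/(74+37+20) = 74/131 = 0.5649

0.5649


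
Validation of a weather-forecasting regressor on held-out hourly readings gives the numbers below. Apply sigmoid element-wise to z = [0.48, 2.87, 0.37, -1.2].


σ(0.48) = 1/(1+e^-0.48) = 0.6177
σ(2.87) = 1/(1+e^-2.87) = 0.9463
σ(0.37) = 1/(1+e^-0.37) = 0.5915
σ(-1.2) = 1/(1+e^1.2) = 0.2315
result = [0.6177, 0.9463, 0.5915, 0.2315]

[0.6177, 0.9463, 0.5915, 0.2315]


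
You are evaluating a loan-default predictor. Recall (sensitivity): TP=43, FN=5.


Recall = TP/(TP+FN)
= 43/(43+5)
= 43/48 = 89.58%

89.58%


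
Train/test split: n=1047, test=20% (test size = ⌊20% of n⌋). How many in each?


Test = ⌊1047·20/100⌋ = 209
Train = 1047 - 209 = 838

Train: 838, Test: 209


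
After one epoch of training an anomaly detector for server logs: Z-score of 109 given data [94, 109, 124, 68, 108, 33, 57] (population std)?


μ = 84.7143, σ = 30.4336
z = (109 - 84.7143)/30.4336 = 0.798

0.798


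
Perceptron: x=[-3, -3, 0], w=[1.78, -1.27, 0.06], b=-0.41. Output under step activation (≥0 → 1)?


z = (-3)·(1.78) + (-3)·(-1.27) + (0)·(0.06) - 0.41
  = -1.94
step(z) = 0 (z<0)

0


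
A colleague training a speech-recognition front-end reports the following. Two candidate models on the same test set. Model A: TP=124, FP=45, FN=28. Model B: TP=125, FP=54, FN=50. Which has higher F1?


Model A: P=124/169=0.7337, R=124/152=0.8158, F1=2PR/(P+R)=2TP/(2TP+FP+FN)=248/321=0.7726
Model B: P=125/179=0.6983, R=125/175=0.7143, F1=2PR/(P+R)=2TP/(2TP+FP+FN)=250/354=0.7062
0.7726 > 0.7062 → Model A

Model A


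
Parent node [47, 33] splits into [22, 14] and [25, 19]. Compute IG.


Parent = [47, 33], H_parent = 0.9778
H_left = 0.9641 (n=36), H_right = 0.9865 (n=44)
H_children = (36/80)·0.9641 + (44/80)·0.9865 = 0.9764
IG = 0.9778 - 0.9764 = 0.0014

0.0014


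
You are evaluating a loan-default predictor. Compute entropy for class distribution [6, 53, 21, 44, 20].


Probabilities: [6/144, 53/144, 21/144, 44/144, 20/144] ≈ [0.0417, 0.3681, 0.1458, 0.3056, 0.1389]
H = -((6/144)·log₂(6/144) + (53/144)·log₂(53/144) + (21/144)·log₂(21/144) + (44/144)·log₂(44/144) + (20/144)·log₂(20/144))
  = 2.0451 bits

2.0451 bits


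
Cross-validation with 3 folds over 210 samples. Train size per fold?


Fold size = 210/3 = 70
Training per fold = 210 - 70 = 140

140


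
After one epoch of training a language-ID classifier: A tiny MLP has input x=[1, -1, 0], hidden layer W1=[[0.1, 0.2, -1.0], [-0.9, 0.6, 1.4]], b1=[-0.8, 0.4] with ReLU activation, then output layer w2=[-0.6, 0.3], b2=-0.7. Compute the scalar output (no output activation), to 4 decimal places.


z1[0] = (0.1)·(1) + (0.2)·(-1) + (-1.0)·(0) - 0.8 = -0.9
z1[1] = (-0.9)·(1) + (0.6)·(-1) + (1.4)·(0) + 0.4 = -1.1
h = ReLU(z1) = [0.0, 0.0]
output = (-0.6)·(0.0) + (0.3)·(0.0) - 0.7 = -0.7

-0.7


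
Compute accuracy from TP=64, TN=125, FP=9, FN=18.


Accuracy = (TP+TN)/(TP+TN+FP+FN)
= (64+125)/(216)
= 189/216 = 87.5%

87.5%


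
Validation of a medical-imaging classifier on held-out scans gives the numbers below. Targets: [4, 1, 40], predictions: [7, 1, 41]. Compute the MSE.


Squared errors: (4-7)²=9, (1-1)²=0, (40-41)²=1
Sum = 10
MSE = 10/3 = 10/3

10/3


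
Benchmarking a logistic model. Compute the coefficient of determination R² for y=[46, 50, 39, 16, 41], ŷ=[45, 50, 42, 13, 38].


ȳ = 38.4
SS_res = Σ(y-ŷ)² = 28
SS_tot = Σ(y-ȳ)² = 701.2
R² = 1 - SS_res/SS_tot = 1 - 0.0399 = 0.9601

0.9601


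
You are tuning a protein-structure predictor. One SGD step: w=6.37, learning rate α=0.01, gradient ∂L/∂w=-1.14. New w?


w_new = w - α·∇
= 6.37 - 0.01·-1.14
= 6.37 + 0.0114
= 6.3814

6.3814


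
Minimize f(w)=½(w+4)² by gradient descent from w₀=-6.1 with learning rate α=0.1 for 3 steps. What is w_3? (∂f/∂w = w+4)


step 1: grad = -6.1+4 = -2.1; w = -6.1 - 0.1·(-2.1) = -5.89
step 2: grad = -5.89+4 = -1.89; w = -5.89 - 0.1·(-1.89) = -5.701
step 3: grad = -5.701+4 = -1.701; w = -5.701 - 0.1·(-1.701) = -5.5309

-5.5309


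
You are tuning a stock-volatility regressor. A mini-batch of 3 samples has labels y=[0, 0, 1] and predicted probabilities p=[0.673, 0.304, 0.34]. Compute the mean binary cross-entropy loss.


L[0] = -ln(1-0.673) = -ln(0.327) = 1.1178
L[1] = -ln(1-0.304) = -ln(0.696) = 0.3624
L[2] = -ln(0.34) = 1.0788
mean = (1.1178 + 0.3624 + 1.0788)/3 = 0.853

0.853


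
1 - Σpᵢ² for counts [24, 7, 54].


Probabilities: [24/85, 7/85, 54/85] ≈ [0.2824, 0.0824, 0.6353]
Σpᵢ² = (576 + 49 + 2916)/85² = 3541/7225
Gini = 1 - Σpᵢ² = 1 - 3541/7225 = 0.5099

0.5099


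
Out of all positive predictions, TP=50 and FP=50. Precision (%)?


Precision = TP/(TP+FP)
= 50/(50+50)
= 50/100 = 50.0%

50.0%


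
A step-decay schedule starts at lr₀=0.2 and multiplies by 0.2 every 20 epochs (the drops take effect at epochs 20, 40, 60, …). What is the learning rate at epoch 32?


n_drops = ⌊32/20⌋ = 1
lr = 0.2·0.2^1 = 0.2·0.2 = 0.04

0.04


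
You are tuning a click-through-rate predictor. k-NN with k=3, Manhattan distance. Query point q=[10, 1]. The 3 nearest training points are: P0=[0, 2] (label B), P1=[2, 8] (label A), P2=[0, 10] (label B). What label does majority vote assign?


d(q,P0) = 11  (label B)
d(q,P1) = 15  (label A)
d(q,P2) = 19  (label B)
Votes: A=1, B=2
Majority → B

B


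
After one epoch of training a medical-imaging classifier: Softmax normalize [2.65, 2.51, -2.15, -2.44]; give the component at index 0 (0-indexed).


Exponentials: e^2.65=14.154, e^2.51=12.3049, e^-2.15=0.1165, e^-2.44=0.0872
Sum = 26.6626
Softmax = [0.5309, 0.4615, 0.0044, 0.0033]
p[0] = 14.154/26.6626 = 0.5309

0.5309


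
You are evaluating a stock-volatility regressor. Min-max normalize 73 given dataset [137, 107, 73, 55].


min=55, max=137
(73-55)/(137-55) = 18/82 = 0.2195

0.2195


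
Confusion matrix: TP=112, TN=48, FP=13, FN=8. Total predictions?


Total = TP + TN + FP + FN
= 112 + 48 + 13 + 8
= 181
(Predicted positive: 125, predicted negative: 56)

181


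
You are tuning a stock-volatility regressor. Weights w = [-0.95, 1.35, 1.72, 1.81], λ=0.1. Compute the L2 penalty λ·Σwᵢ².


‖w‖₂² = (-0.95)² + (1.35)² + (1.72)² + (1.81)²
     = 0.9025 + 1.8225 + 2.9584 + 3.2761
     = 8.9595
λ·‖w‖₂² = 0.1·8.9595 = 0.89595

0.89595


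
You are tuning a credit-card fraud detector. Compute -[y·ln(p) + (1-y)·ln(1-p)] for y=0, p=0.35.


BCE = -[y·ln(p) + (1-y)·ln(1-p)]
= -0 - 1·ln(1-0.35)
= -ln(0.65) = 0.4308

0.4308


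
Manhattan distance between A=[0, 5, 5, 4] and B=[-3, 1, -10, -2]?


d = |0+ 3| + |5-1| + |5+ 10| + |4+ 2|
  = 3 + 4 + 15 + 6
  = 28

28


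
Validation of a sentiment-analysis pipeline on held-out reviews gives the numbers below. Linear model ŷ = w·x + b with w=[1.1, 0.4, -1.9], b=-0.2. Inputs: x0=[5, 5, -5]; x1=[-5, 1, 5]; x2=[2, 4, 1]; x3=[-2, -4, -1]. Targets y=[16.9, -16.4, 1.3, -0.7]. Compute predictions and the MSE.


ŷ0 = (1.1)·(5) + (0.4)·(5) + (-1.9)·(-5) - 0.2 = 16.8
ŷ1 = (1.1)·(-5) + (0.4)·(1) + (-1.9)·(5) - 0.2 = -14.8
ŷ2 = (1.1)·(2) + (0.4)·(4) + (-1.9)·(1) - 0.2 = 1.7
ŷ3 = (1.1)·(-2) + (0.4)·(-4) + (-1.9)·(-1) - 0.2 = -2.1
errors² = [0.01, 2.56, 0.16, 1.96]
MSE = 4.6900/4 = 1.1725

1.1725


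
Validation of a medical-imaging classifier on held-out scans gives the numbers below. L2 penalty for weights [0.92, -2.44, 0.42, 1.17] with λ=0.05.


‖w‖₂² = (0.92)² + (-2.44)² + (0.42)² + (1.17)²
     = 0.8464 + 5.9536 + 0.1764 + 1.3689
     = 8.3453
λ·‖w‖₂² = 0.05·8.3453 = 0.417265

0.417265


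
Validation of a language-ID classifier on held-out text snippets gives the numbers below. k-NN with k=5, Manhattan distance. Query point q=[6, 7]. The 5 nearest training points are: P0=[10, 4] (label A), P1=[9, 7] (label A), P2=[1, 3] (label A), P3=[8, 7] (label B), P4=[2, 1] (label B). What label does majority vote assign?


d(q,P0) = 7  (label A)
d(q,P1) = 3  (label A)
d(q,P2) = 9  (label A)
d(q,P3) = 2  (label B)
d(q,P4) = 10  (label B)
Votes: A=3, B=2
Majority → A

A


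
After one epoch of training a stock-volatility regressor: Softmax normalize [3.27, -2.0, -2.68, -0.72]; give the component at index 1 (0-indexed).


Exponentials: e^3.27=26.3113, e^-2.0=0.1353, e^-2.68=0.0686, e^-0.72=0.4868
Sum = 27.002
Softmax = [0.9744, 0.005, 0.0025, 0.018]
p[1] = 0.1353/27.002 = 0.005

0.005


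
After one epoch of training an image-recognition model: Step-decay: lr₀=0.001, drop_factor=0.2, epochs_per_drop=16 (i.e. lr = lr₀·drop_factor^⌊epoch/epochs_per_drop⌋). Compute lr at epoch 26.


n_drops = ⌊26/16⌋ = 1
lr = 0.001·0.2^1 = 0.001·0.2 = 0.0002

0.0002


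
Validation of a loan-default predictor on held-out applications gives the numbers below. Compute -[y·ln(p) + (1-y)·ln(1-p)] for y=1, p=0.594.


BCE = -[y·ln(p) + (1-y)·ln(1-p)]
= -1·ln(0.594) - 0
= -ln(0.594) = 0.5209

0.5209


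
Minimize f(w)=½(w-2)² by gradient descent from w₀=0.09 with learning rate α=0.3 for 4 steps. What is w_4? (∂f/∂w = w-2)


step 1: grad = 0.09-2 = -1.91; w = 0.09 - 0.3·(-1.91) = 0.663
step 2: grad = 0.663-2 = -1.337; w = 0.663 - 0.3·(-1.337) = 1.0641
step 3: grad = 1.0641-2 = -0.9359; w = 1.0641 - 0.3·(-0.9359) = 1.34487
step 4: grad = 1.34487-2 = -0.65513; w = 1.34487 - 0.3·(-0.65513) = 1.541409

1.541409


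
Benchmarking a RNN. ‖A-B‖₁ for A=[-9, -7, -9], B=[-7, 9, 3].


d = |-9+ 7| + |-7-9| + |-9-3|
  = 2 + 16 + 12
  = 30

30


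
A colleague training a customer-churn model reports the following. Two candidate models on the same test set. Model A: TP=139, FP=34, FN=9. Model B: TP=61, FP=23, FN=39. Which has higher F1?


Model A: P=139/173=0.8035, R=139/148=0.9392, F1=2PR/(P+R)=2TP/(2TP+FP+FN)=278/321=0.866
Model B: P=61/84=0.7262, R=61/100=0.61, F1=2PR/(P+R)=2TP/(2TP+FP+FN)=122/184=0.663
0.866 > 0.663 → Model A

Model A


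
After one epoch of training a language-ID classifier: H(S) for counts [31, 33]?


Probabilities: [31/64, 33/64] ≈ [0.4844, 0.5156]
H = -((31/64)·log₂(31/64) + (33/64)·log₂(33/64))
  = 0.9993 bits

0.9993 bits


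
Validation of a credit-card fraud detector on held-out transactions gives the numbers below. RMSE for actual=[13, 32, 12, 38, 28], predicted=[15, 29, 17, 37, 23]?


MSE = 64/5 = 12.8
RMSE = √(64/5) = 3.5777

3.5777


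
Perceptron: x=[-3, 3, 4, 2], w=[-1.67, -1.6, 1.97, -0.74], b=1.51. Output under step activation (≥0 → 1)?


z = (-3)·(-1.67) + (3)·(-1.6) + (4)·(1.97) + (2)·(-0.74) + 1.51
  = 8.12
step(z) = 1 (z≥0)

1


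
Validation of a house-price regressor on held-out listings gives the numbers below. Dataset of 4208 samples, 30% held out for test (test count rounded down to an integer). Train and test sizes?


Test = ⌊4208·30/100⌋ = 1262
Train = 4208 - 1262 = 2946

Train: 2946, Test: 1262


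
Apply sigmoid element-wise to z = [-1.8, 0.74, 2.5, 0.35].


σ(-1.8) = 1/(1+e^1.8) = 0.1419
σ(0.74) = 1/(1+e^-0.74) = 0.677
σ(2.5) = 1/(1+e^-2.5) = 0.9241
σ(0.35) = 1/(1+e^-0.35) = 0.5866
result = [0.1419, 0.677, 0.9241, 0.5866]

[0.1419, 0.677, 0.9241, 0.5866]


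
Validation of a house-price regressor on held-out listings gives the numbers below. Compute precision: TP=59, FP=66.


Precision = TP/(TP+FP)
= 59/(59+66)
= 59/125 = 47.2%

47.2%


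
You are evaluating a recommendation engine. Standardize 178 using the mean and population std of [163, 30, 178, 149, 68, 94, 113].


μ = 113.5714, σ = 49.7044
z = (178 - 113.5714)/49.7044 = 1.2962

1.2962


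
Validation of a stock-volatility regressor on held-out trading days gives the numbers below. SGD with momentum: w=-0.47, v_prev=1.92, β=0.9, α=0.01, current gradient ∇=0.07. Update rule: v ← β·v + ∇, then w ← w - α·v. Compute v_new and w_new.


v_new = 0.9·1.92 + 0.07 = 1.728 + 0.07 = 1.798
w_new = -0.47 - 0.01·1.798 = -0.47 - 0.01798 = -0.48798

v_new=1.798, w_new=-0.48798


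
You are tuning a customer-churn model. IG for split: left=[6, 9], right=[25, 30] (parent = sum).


Parent = [31, 39], H_parent = 0.9906
H_left = 0.971 (n=15), H_right = 0.994 (n=55)
H_children = (15/70)·0.971 + (55/70)·0.994 = 0.9891
IG = 0.9906 - 0.9891 = 0.0015

0.0015


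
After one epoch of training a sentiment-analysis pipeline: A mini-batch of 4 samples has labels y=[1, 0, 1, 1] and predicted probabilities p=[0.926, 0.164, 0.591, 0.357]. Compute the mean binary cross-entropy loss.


L[0] = -ln(0.926) = 0.0769
L[1] = -ln(1-0.164) = -ln(0.836) = 0.1791
L[2] = -ln(0.591) = 0.5259
L[3] = -ln(0.357) = 1.03
mean = (0.0769 + 0.1791 + 0.5259 + 1.03)/4 = 0.453

0.453


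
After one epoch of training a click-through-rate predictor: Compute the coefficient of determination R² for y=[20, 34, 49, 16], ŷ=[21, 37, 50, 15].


ȳ = 29.75
SS_res = Σ(y-ŷ)² = 12
SS_tot = Σ(y-ȳ)² = 672.75
R² = 1 - SS_res/SS_tot = 1 - 0.0178 = 0.9822

0.9822


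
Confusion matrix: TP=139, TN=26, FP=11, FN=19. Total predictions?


Total = TP + TN + FP + FN
= 139 + 26 + 11 + 19
= 195
(Predicted positive: 150, predicted negative: 45)

195


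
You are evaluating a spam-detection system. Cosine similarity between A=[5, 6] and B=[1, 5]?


A·B = 5·1 + 6·5 = 35
‖A‖ = √61 = 7.8102, ‖B‖ = √26 = 5.099
cos = 35/(√61·√26) = 35/√1586 = 0.8789

0.8789


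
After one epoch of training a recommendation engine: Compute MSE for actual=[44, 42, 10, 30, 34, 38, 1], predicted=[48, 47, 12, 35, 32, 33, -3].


Squared errors: (44-48)²=16, (42-47)²=25, (10-12)²=4, (30-35)²=25, (34-32)²=4, (38-33)²=25, (1+ 3)²=16
Sum = 115
MSE = 115/7 = 115/7

115/7


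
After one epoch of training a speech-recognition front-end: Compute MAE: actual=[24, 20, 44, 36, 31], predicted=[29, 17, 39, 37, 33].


Absolute errors: |24-29|=5, |20-17|=3, |44-39|=5, |36-37|=1, |31-33|=2
Sum = 16
MAE = 16/5 = 16/5

16/5


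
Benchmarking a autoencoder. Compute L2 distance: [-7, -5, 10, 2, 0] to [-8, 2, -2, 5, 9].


d = √((-7+ 8)² + (-5-2)² + (10+ 2)² + (2-5)² + (0-9)²)
  = √(1 + 49 + 144 + 9 + 81)
  = √284 = 16.8523

16.8523


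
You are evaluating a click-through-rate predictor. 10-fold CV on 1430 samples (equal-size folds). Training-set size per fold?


Fold size = 1430/10 = 143
Training per fold = 1430 - 143 = 1287

1287


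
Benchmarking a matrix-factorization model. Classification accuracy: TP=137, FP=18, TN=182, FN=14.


Accuracy = (TP+TN)/(TP+TN+FP+FN)
= (137+182)/(351)
= 319/351 = 90.88%

90.88%


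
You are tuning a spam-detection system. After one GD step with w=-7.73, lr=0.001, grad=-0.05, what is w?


w_new = w - α·∇
= -7.73 - 0.001·-0.05
= -7.73 + 0.00005
= -7.72995

-7.72995


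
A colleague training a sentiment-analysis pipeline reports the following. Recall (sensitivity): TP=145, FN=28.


Recall = TP/(TP+FN)
= 145/(145+28)
= 145/173 = 83.82%

83.82%


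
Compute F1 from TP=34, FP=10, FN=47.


Precision = 34/44 = 0.7727
Recall = 34/81 = 0.4198
F1 = 2·P·R/(P+R) = 2·TP/(2·TP+FP+FN) = 68/(68+10+47) = 68/125 = 0.544

0.544


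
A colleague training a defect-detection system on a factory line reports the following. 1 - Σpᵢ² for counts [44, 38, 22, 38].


Probabilities: [44/142, 38/142, 22/142, 38/142] ≈ [0.3099, 0.2676, 0.1549, 0.2676]
Σpᵢ² = (1936 + 1444 + 484 + 1444)/142² = 5308/20164
Gini = 1 - Σpᵢ² = 1 - 5308/20164 = 0.7368

0.7368


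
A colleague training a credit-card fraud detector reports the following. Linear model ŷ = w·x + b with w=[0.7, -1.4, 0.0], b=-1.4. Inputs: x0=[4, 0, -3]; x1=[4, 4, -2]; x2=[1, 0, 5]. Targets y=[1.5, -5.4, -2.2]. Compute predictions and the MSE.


ŷ0 = (0.7)·(4) + (-1.4)·(0) + (0.0)·(-3) - 1.4 = 1.4
ŷ1 = (0.7)·(4) + (-1.4)·(4) + (0.0)·(-2) - 1.4 = -4.2
ŷ2 = (0.7)·(1) + (-1.4)·(0) + (0.0)·(5) - 1.4 = -0.7
errors² = [0.01, 1.44, 2.25]
MSE = 3.7000/3 = 1.2333

1.2333


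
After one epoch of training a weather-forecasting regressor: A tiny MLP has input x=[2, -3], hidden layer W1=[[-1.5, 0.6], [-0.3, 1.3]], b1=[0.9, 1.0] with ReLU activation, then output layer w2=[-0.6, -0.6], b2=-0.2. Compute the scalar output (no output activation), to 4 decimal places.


z1[0] = (-1.5)·(2) + (0.6)·(-3) + 0.9 = -3.9
z1[1] = (-0.3)·(2) + (1.3)·(-3) + 1.0 = -3.5
h = ReLU(z1) = [0.0, 0.0]
output = (-0.6)·(0.0) + (-0.6)·(0.0) - 0.2 = -0.2

-0.2
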